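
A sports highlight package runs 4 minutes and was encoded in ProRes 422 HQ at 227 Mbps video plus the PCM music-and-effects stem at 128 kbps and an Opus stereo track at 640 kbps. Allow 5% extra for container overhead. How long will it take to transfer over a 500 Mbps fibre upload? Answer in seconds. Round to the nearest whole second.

4 min = 240 s
Audio total: 128 + 640 = 768 kbps = 0.768 Mbps.
Total bitrate: 227.768 Mbps.
File: 227.768 Mbps × 240 s = 54664.3 Mb.
With 5% container overhead: ×1.05. → 57397.5 Mb.
At 500 Mbps: 57397.5 / 500 = 114.8 s ≈ 115 seconds.

115 seconds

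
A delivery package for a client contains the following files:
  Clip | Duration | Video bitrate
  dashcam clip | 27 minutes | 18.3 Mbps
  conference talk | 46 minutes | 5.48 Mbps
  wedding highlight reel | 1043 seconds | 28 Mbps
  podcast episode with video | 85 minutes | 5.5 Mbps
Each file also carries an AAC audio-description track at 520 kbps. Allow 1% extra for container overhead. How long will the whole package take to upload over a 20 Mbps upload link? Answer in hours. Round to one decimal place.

Audio: 520 kbps = 0.520 Mbps.
dashcam clip: 18.820 Mbps × 1620 s × 1.01 = 30793.3 Mb
conference talk: 6.000 Mbps × 2760 s × 1.01 = 16725.6 Mb
wedding highlight reel: 28.520 Mbps × 1043 s × 1.01 = 30043.8 Mb
podcast episode with video: 6.020 Mbps × 5100 s × 1.01 = 31009.0 Mb
Total: 108571.7 Mb = 13571.5 MB.
At 20 Mbps: 108571.7 / 20 = 5429 s ≈ 1.51 hours.

1.5 hours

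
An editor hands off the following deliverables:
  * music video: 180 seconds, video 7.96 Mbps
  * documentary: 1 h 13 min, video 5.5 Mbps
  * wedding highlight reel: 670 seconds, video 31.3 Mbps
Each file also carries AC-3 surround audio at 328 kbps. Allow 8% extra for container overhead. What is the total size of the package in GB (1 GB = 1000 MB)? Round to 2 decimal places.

6.51 GB

Audio: 328 kbps = 0.328 Mbps.
music video: 8.288 Mbps × 180 s × 1.08 = 1611.2 Mb
documentary: 5.828 Mbps × 4380 s × 1.08 = 27568.8 Mb
wedding highlight reel: 31.628 Mbps × 670 s × 1.08 = 22886.0 Mb
Total: 52066.0 Mb = 6508.2 MB.
= 6.508 GB.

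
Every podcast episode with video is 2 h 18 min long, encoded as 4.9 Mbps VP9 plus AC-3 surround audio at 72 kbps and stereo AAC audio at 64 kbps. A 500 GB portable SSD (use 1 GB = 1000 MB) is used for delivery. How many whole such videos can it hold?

95

2 h 18 min = 138 min = 8280 s
Audio total: 72 + 64 = 136 kbps = 0.136 Mbps.
Total bitrate: 5.036 Mbps.
Per item: 5.036 Mbps × 8280 s = 41,698 Mb = 5,212 MB.
Capacity: 500 GB = 4,000,000 Mb; 95.93 items → 95 complete.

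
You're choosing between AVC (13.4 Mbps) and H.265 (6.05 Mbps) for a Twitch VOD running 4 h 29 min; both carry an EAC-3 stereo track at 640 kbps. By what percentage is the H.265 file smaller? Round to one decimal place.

4 h 29 min = 269 min = 16140 s
Audio: 640 kbps = 0.640 Mbps.
AVC: 14.040 Mbps × 16140 s = 226605.6 Mb = 26.380 GiB.
H.265: 6.690 Mbps × 16140 s = 107976.6 Mb = 12.570 GiB.
Reduction: (1 − 12.570/26.380) × 100 = 52.35%.

52.4%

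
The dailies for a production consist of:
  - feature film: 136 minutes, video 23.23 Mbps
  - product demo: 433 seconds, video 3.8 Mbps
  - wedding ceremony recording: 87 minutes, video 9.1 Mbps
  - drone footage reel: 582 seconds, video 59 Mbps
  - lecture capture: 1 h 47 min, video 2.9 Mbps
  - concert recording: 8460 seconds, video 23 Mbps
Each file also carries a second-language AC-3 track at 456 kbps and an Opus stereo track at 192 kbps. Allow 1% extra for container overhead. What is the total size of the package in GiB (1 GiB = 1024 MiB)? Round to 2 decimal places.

Audio total: 456 + 192 = 648 kbps = 0.648 Mbps.
feature film: 23.878 Mbps × 8160 s × 1.01 = 196792.9 Mb
product demo: 4.448 Mbps × 433 s × 1.01 = 1945.2 Mb
wedding ceremony recording: 9.748 Mbps × 5220 s × 1.01 = 51393.4 Mb
drone footage reel: 59.648 Mbps × 582 s × 1.01 = 35062.3 Mb
lecture capture: 3.548 Mbps × 6420 s × 1.01 = 23005.9 Mb
concert recording: 23.648 Mbps × 8460 s × 1.01 = 202062.7 Mb
Total: 510262.5 Mb = 63782.8 MB.
= 59.40 GiB.

59.40 GiB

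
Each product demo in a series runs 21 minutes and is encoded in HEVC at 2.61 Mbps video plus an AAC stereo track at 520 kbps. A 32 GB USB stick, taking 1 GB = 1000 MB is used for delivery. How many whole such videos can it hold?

64

21 min = 1260 s
Audio: 520 kbps = 0.520 Mbps.
Total bitrate: 3.130 Mbps.
Per item: 3.130 Mbps × 1260 s = 3,944 Mb = 493.0 MB.
Capacity: 32 GB = 256,000 Mb; 64.91 items → 64 complete.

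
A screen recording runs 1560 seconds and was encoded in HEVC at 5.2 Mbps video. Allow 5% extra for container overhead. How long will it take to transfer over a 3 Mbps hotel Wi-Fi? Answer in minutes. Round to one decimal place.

File: 5.200 Mbps × 1560 s = 8112.0 Mb.
With 5% container overhead: ×1.05. → 8517.6 Mb.
At 3 Mbps: 8517.6 / 3 = 2839.2 s ≈ 47.3 minutes.

47.3 minutes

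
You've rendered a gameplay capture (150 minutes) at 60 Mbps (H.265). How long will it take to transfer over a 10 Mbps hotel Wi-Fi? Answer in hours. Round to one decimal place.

150 min = 9000 s
File: 60.000 Mbps × 9000 s = 540000.0 Mb.
At 10 Mbps: 540000.0 / 10 = 54000.0 s ≈ 15 hours.

15.0 hours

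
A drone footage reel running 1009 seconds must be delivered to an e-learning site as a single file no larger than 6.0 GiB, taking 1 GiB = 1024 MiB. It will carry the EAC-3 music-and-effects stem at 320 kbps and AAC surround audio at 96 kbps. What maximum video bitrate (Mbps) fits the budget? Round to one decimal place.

50.7 Mbps

Budget: 6.0 GiB = 51539.6 Mb.
Total bitrate budget: 51539.6 Mb / 1009 s = 51.080 Mbps.
Audio total: 320 + 96 = 416 kbps = 0.416 Mbps.
Video: 51.080 − 0.416 = 50.664 Mbps.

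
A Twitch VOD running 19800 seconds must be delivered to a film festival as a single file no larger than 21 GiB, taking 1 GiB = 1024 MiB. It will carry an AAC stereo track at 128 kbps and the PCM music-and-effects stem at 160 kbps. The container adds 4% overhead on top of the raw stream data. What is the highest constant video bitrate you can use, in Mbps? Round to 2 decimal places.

8.47 Mbps

Budget: 21 GiB = 180388.6 Mb.
Stream payload after overhead: 180388.6 / 1.04 = 173450.6 Mb.
Total bitrate budget: 173450.6 Mb / 19800 s = 8.760 Mbps.
Audio total: 128 + 160 = 288 kbps = 0.288 Mbps.
Video: 8.760 − 0.288 = 8.472 Mbps.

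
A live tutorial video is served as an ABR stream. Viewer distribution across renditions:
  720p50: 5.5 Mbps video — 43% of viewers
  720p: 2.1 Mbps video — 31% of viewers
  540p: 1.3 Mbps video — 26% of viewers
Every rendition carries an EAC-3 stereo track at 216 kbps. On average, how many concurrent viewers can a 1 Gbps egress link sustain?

Audio: 216 kbps = 0.216 Mbps.
Average per-viewer bitrate: 0.43×5.716 + 0.31×2.316 + 0.26×1.516 = 3.570 Mbps.
1 Gbps = 1,000 Mbps; 1,000 / 3.570 = 280.11 → 280.

280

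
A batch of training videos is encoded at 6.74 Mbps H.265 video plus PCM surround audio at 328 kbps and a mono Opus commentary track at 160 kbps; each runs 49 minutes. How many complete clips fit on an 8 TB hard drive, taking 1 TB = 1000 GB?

3011

49 min = 2940 s
Audio total: 328 + 160 = 488 kbps = 0.488 Mbps.
Total bitrate: 7.228 Mbps.
Per item: 7.228 Mbps × 2940 s = 21,250 Mb = 2,656 MB.
Capacity: 8 TB = 64,000,000 Mb; 3011.72 items → 3011 complete.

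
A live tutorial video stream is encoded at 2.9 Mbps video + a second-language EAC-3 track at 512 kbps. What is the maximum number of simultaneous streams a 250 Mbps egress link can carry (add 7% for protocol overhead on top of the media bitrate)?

68

Audio: 512 kbps = 0.512 Mbps.
Per-viewer media rate: 3.412 Mbps.
On the wire with 7% overhead: 3.651 Mbps.
250 Mbps = 250.0 Mbps; 250.0 / 3.651 = 68.48 → 68 viewers.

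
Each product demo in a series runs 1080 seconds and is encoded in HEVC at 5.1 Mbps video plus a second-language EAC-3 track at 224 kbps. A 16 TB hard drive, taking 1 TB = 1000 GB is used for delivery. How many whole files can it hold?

Audio: 224 kbps = 0.224 Mbps.
Total bitrate: 5.324 Mbps.
Per item: 5.324 Mbps × 1080 s = 5,750 Mb = 718.7 MB.
Capacity: 16 TB = 128,000,000 Mb; 22261.18 items → 22261 complete.

22261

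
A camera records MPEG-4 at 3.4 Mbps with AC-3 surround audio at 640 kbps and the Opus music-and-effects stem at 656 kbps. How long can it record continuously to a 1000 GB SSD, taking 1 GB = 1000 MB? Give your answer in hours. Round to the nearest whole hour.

473 hours

Audio total: 640 + 656 = 1296 kbps = 1.296 Mbps.
Total bitrate: 3.4 + 1.296 = 4.696 Mbps.
Capacity: 1000 GB = 8,000,000 Mb.
Recording time: 8,000,000 / 4.696 = 1,703,578 s ≈ 473 hours.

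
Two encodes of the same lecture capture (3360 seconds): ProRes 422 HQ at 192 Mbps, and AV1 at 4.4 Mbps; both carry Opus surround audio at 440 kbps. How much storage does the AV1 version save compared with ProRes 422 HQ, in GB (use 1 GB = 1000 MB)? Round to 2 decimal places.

78.79 GB

Audio: 440 kbps = 0.440 Mbps.
ProRes 422 HQ: 192.440 Mbps × 3360 s = 646598.4 Mb = 80.825 GB.
AV1: 4.840 Mbps × 3360 s = 16262.4 Mb = 2.033 GB.
Saving: 80.825 − 2.033 = 78.792 GB.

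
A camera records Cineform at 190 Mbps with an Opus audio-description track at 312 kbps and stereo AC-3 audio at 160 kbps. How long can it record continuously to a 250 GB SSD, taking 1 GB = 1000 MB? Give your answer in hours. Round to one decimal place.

Audio total: 312 + 160 = 472 kbps = 0.472 Mbps.
Total bitrate: 190 + 0.472 = 190.472 Mbps.
Capacity: 250 GB = 2,000,000 Mb.
Recording time: 2,000,000 / 190.472 = 10,500 s ≈ 2.92 hours.

2.9 hours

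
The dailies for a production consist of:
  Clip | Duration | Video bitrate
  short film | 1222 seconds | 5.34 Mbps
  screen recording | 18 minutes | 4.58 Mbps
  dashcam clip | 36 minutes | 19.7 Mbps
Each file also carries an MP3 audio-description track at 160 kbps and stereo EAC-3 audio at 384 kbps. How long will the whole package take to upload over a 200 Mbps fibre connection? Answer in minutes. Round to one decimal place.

4.7 minutes

Audio total: 160 + 384 = 544 kbps = 0.544 Mbps.
short film: 5.884 Mbps × 1222 s = 7190.2 Mb
screen recording: 5.124 Mbps × 1080 s = 5533.9 Mb
dashcam clip: 20.244 Mbps × 2160 s = 43727.0 Mb
Total: 56451.2 Mb = 7056.4 MB.
At 200 Mbps: 56451.2 / 200 = 282 s ≈ 4.7 minutes.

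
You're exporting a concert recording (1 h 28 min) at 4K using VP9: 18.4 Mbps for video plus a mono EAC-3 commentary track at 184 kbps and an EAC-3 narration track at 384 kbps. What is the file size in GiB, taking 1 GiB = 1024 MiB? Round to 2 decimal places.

11.66 GiB

1 h 28 min = 88 min = 5280 s
Audio total: 184 + 384 = 568 kbps = 0.568 Mbps.
Total bitrate: 18.4 + 0.568 = 18.968 Mbps.
Stream data: 18.968 Mbps × 5280 s = 100151.0 Mb.
100,151 Mb = 12,518,880,000 bytes ÷ 1,073,741,824 = 11.66 GiB.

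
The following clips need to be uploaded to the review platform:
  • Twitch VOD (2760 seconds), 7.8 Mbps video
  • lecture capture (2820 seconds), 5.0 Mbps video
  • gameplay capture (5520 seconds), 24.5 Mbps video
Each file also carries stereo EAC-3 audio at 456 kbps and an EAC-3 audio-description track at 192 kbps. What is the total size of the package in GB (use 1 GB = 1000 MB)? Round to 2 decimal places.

Audio total: 456 + 192 = 648 kbps = 0.648 Mbps.
Twitch VOD: 8.448 Mbps × 2760 s = 23316.5 Mb
lecture capture: 5.648 Mbps × 2820 s = 15927.4 Mb
gameplay capture: 25.148 Mbps × 5520 s = 138817.0 Mb
Total: 178060.8 Mb = 22257.6 MB.
= 22.26 GB.

22.26 GB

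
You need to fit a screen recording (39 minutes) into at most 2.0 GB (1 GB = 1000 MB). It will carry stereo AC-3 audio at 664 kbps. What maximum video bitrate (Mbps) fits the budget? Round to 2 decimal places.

Budget: 2.0 GB = 16000.0 Mb.
39 min = 2340 s
Total bitrate budget: 16000.0 Mb / 2340 s = 6.838 Mbps.
Audio: 664 kbps = 0.664 Mbps.
Video: 6.838 − 0.664 = 6.174 Mbps.

6.17 Mbps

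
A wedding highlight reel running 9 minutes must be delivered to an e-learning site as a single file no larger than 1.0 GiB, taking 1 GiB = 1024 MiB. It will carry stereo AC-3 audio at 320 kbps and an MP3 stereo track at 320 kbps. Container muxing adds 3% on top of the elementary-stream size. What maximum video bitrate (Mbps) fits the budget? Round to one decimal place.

14.8 Mbps

Budget: 1.0 GiB = 8589.9 Mb.
Stream payload after overhead: 8589.9 / 1.03 = 8339.7 Mb.
9 min = 540 s
Total bitrate budget: 8339.7 Mb / 540 s = 15.444 Mbps.
Audio total: 320 + 320 = 640 kbps = 0.640 Mbps.
Video: 15.444 − 0.640 = 14.804 Mbps.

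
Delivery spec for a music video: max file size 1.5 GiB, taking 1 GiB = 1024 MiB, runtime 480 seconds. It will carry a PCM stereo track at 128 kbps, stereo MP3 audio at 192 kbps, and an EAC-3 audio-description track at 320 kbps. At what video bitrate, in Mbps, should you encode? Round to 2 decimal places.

26.20 Mbps

Budget: 1.5 GiB = 12884.9 Mb.
Total bitrate budget: 12884.9 Mb / 480 s = 26.844 Mbps.
Audio total: 128 + 192 + 320 = 640 kbps = 0.640 Mbps.
Video: 26.844 − 0.640 = 26.204 Mbps.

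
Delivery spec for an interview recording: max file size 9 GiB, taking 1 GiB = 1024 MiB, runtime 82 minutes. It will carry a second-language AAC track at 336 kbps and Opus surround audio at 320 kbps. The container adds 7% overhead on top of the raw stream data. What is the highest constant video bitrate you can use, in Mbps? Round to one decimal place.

Budget: 9 GiB = 77309.4 Mb.
Stream payload after overhead: 77309.4 / 1.07 = 72251.8 Mb.
82 min = 4920 s
Total bitrate budget: 72251.8 Mb / 4920 s = 14.685 Mbps.
Audio total: 336 + 320 = 656 kbps = 0.656 Mbps.
Video: 14.685 − 0.656 = 14.029 Mbps.

14.0 Mbps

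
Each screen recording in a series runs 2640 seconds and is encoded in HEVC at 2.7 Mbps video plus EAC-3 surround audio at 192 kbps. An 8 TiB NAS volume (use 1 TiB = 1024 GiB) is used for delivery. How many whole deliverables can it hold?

9216

Audio: 192 kbps = 0.192 Mbps.
Total bitrate: 2.892 Mbps.
Per item: 2.892 Mbps × 2640 s = 7,635 Mb = 954.4 MB.
Capacity: 8 TiB = 70,368,744 Mb; 9216.75 items → 9216 complete.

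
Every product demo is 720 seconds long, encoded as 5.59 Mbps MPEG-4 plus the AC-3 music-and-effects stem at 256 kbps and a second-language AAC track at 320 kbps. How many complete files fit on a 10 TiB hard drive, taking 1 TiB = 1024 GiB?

Audio total: 256 + 320 = 576 kbps = 0.576 Mbps.
Total bitrate: 6.166 Mbps.
Per item: 6.166 Mbps × 720 s = 4,440 Mb = 554.9 MB.
Capacity: 10 TiB = 87,960,930 Mb; 19813.16 items → 19813 complete.

19813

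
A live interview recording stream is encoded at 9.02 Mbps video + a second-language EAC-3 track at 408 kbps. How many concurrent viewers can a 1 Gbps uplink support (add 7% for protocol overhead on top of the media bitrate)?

Audio: 408 kbps = 0.408 Mbps.
Per-viewer media rate: 9.428 Mbps.
On the wire with 7% overhead: 10.088 Mbps.
1 Gbps = 1,000 Mbps; 1,000 / 10.088 = 99.13 → 99 viewers.

99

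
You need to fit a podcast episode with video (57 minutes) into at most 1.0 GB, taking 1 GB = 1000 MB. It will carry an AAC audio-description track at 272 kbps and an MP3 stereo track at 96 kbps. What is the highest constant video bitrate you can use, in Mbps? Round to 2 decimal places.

Budget: 1.0 GB = 8000.0 Mb.
57 min = 3420 s
Total bitrate budget: 8000.0 Mb / 3420 s = 2.339 Mbps.
Audio total: 272 + 96 = 368 kbps = 0.368 Mbps.
Video: 2.339 − 0.368 = 1.971 Mbps.

1.97 Mbps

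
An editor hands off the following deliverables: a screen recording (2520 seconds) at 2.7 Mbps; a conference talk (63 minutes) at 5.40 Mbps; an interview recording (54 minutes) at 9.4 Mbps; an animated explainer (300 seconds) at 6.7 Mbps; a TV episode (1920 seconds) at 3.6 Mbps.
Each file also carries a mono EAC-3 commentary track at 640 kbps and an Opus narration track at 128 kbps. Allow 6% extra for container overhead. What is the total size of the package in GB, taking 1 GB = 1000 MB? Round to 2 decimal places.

10.02 GB

Audio total: 640 + 128 = 768 kbps = 0.768 Mbps.
screen recording: 3.468 Mbps × 2520 s × 1.06 = 9263.7 Mb
conference talk: 6.168 Mbps × 3780 s × 1.06 = 24713.9 Mb
interview recording: 10.168 Mbps × 3240 s × 1.06 = 34921.0 Mb
animated explainer: 7.468 Mbps × 300 s × 1.06 = 2374.8 Mb
TV episode: 4.368 Mbps × 1920 s × 1.06 = 8889.8 Mb
Total: 80163.2 Mb = 10020.4 MB.
= 10.02 GB.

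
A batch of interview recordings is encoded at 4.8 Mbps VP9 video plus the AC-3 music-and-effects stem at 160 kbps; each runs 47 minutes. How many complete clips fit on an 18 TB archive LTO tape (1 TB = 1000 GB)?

47 min = 2820 s
Audio: 160 kbps = 0.160 Mbps.
Total bitrate: 4.960 Mbps.
Per item: 4.960 Mbps × 2820 s = 13,987 Mb = 1,748 MB.
Capacity: 18 TB = 144,000,000 Mb; 10295.13 items → 10295 complete.

10295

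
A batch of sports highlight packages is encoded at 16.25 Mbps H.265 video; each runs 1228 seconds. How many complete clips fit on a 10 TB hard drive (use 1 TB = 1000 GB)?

Per item: 16.250 Mbps × 1228 s = 19,955 Mb = 2,494 MB.
Capacity: 10 TB = 80,000,000 Mb; 4009.02 items → 4009 complete.

4009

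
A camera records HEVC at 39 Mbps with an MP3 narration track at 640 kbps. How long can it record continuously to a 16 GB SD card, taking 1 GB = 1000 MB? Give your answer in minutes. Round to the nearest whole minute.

Audio: 640 kbps = 0.640 Mbps.
Total bitrate: 39 + 0.640 = 39.640 Mbps.
Capacity: 16 GB = 128,000 Mb.
Recording time: 128,000 / 39.640 = 3,229 s ≈ 53.8 minutes.

54 minutes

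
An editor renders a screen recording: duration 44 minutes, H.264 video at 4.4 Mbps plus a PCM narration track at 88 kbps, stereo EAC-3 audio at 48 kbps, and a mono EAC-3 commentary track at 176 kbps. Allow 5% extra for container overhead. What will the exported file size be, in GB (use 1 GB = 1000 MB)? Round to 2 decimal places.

44 min = 2640 s
Audio total: 88 + 48 + 176 = 312 kbps = 0.312 Mbps.
Total bitrate: 4.4 + 0.312 = 4.712 Mbps.
Stream data: 4.712 Mbps × 2640 s = 12439.7 Mb.
With 5% container overhead: ×1.05.
13,062 Mb ÷ 8 = 1,633 MB → 1.633 GB.

1.63 GB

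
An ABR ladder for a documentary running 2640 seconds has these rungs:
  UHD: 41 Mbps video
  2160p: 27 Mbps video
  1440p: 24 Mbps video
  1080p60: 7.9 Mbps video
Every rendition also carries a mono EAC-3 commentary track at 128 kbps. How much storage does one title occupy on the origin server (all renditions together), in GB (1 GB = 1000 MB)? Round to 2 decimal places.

Audio: 128 kbps = 0.128 Mbps.
Sum of rendition bitrates: (41+0.128) + (27+0.128) + (24+0.128) + (7.9+0.128) = 100.412 Mbps.
× 2640 s = 265,088 Mb = 33,136 MB = 33.14 GB.

33.14 GB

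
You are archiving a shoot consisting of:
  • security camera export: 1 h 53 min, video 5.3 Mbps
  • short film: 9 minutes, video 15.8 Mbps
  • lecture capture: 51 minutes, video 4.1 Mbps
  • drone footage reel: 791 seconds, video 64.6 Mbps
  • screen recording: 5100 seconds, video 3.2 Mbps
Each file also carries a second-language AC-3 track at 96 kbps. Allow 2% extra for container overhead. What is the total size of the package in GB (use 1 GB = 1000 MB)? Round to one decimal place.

Audio: 96 kbps = 0.096 Mbps.
security camera export: 5.396 Mbps × 6780 s × 1.02 = 37316.6 Mb
short film: 15.896 Mbps × 540 s × 1.02 = 8755.5 Mb
lecture capture: 4.196 Mbps × 3060 s × 1.02 = 13096.6 Mb
drone footage reel: 64.696 Mbps × 791 s × 1.02 = 52198.0 Mb
screen recording: 3.296 Mbps × 5100 s × 1.02 = 17145.8 Mb
Total: 128512.5 Mb = 16064.1 MB.
= 16.06 GB.

16.1 GB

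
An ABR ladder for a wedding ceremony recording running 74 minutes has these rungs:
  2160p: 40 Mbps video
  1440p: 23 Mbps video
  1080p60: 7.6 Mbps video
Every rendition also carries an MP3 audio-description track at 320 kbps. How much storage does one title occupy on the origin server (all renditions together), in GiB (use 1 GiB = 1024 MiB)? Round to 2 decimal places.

74 min = 4440 s
Audio: 320 kbps = 0.320 Mbps.
Sum of rendition bitrates: (40+0.320) + (23+0.320) + (7.6+0.320) = 71.560 Mbps.
× 4440 s = 317,726 Mb = 39,716 MB = 36.99 GiB.

36.99 GiB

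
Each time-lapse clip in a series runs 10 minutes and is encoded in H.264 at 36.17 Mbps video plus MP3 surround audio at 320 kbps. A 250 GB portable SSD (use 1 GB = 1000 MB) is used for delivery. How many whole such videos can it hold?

10 min = 600 s
Audio: 320 kbps = 0.320 Mbps.
Total bitrate: 36.490 Mbps.
Per item: 36.490 Mbps × 600 s = 21,894 Mb = 2,737 MB.
Capacity: 250 GB = 2,000,000 Mb; 91.35 items → 91 complete.

91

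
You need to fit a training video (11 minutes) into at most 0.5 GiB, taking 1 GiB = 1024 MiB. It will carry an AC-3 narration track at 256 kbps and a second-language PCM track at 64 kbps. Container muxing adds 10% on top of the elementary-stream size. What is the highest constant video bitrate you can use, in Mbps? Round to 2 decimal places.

Budget: 0.5 GiB = 4295.0 Mb.
Stream payload after overhead: 4295.0 / 1.10 = 3904.5 Mb.
11 min = 660 s
Total bitrate budget: 3904.5 Mb / 660 s = 5.916 Mbps.
Audio total: 256 + 64 = 320 kbps = 0.320 Mbps.
Video: 5.916 − 0.320 = 5.596 Mbps.

5.60 Mbps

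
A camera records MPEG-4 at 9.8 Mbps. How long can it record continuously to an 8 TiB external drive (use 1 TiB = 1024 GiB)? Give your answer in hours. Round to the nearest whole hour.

1995 hours

Capacity: 8 TiB = 70,368,744 Mb.
Recording time: 70,368,744 / 9.800 = 7,180,484 s ≈ 1,995 hours.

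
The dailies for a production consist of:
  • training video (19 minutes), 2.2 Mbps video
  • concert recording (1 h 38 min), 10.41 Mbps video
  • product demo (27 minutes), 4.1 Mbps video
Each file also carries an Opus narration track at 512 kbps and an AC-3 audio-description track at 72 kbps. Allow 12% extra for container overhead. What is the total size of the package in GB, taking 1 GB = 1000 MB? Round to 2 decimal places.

Audio total: 512 + 72 = 584 kbps = 0.584 Mbps.
training video: 2.784 Mbps × 1140 s × 1.12 = 3554.6 Mb
concert recording: 10.994 Mbps × 5880 s × 1.12 = 72402.1 Mb
product demo: 4.684 Mbps × 1620 s × 1.12 = 8498.6 Mb
Total: 84455.3 Mb = 10556.9 MB.
= 10.56 GB.

10.56 GB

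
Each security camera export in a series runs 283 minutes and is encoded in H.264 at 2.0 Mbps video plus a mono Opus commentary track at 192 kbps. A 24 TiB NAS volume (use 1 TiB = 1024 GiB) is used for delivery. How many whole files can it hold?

283 min = 16980 s
Audio: 192 kbps = 0.192 Mbps.
Total bitrate: 2.192 Mbps.
Per item: 2.192 Mbps × 16980 s = 37,220 Mb = 4,653 MB.
Capacity: 24 TiB = 211,106,233 Mb; 5671.82 items → 5671 complete.

5671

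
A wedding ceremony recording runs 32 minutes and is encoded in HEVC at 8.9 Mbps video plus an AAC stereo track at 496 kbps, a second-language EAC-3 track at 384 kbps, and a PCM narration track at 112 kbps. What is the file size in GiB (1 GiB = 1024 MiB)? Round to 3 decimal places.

32 min = 1920 s
Audio total: 496 + 384 + 112 = 992 kbps = 0.992 Mbps.
Total bitrate: 8.9 + 0.992 = 9.892 Mbps.
Stream data: 9.892 Mbps × 1920 s = 18992.6 Mb.
18,993 Mb = 2,374,080,000 bytes ÷ 1,073,741,824 = 2.211 GiB.

2.211 GiB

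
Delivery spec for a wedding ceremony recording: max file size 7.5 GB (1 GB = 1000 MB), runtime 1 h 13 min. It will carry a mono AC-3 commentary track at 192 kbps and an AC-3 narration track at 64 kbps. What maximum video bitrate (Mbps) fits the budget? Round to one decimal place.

13.4 Mbps

Budget: 7.5 GB = 60000.0 Mb.
1 h 13 min = 73 min = 4380 s
Total bitrate budget: 60000.0 Mb / 4380 s = 13.699 Mbps.
Audio total: 192 + 64 = 256 kbps = 0.256 Mbps.
Video: 13.699 − 0.256 = 13.443 Mbps.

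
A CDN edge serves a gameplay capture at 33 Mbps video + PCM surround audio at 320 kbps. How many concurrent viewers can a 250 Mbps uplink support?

7

Audio: 320 kbps = 0.320 Mbps.
Per-viewer media rate: 33.320 Mbps.
250 Mbps = 250.0 Mbps; 250.0 / 33.320 = 7.50 → 7 viewers.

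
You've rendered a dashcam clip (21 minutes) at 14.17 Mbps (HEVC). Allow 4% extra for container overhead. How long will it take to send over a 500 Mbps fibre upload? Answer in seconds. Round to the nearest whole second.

37 seconds

21 min = 1260 s
File: 14.170 Mbps × 1260 s = 17854.2 Mb.
With 4% container overhead: ×1.04. → 18568.4 Mb.
At 500 Mbps: 18568.4 / 500 = 37.1 s ≈ 37.1 seconds.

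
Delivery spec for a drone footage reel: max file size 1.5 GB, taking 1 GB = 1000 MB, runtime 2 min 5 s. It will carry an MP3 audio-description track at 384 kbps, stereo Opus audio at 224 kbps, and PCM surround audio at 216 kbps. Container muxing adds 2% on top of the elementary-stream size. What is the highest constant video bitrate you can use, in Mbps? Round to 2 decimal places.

Budget: 1.5 GB = 12000.0 Mb.
Stream payload after overhead: 12000.0 / 1.02 = 11764.7 Mb.
2 min 5 s = 125 s
Total bitrate budget: 11764.7 Mb / 125 s = 94.118 Mbps.
Audio total: 384 + 224 + 216 = 824 kbps = 0.824 Mbps.
Video: 94.118 − 0.824 = 93.294 Mbps.

93.29 Mbps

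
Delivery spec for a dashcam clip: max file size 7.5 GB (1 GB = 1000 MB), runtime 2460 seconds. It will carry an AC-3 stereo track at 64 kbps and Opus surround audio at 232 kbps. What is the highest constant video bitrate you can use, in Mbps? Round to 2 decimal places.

Budget: 7.5 GB = 60000.0 Mb.
Total bitrate budget: 60000.0 Mb / 2460 s = 24.390 Mbps.
Audio total: 64 + 232 = 296 kbps = 0.296 Mbps.
Video: 24.390 − 0.296 = 24.094 Mbps.

24.09 Mbps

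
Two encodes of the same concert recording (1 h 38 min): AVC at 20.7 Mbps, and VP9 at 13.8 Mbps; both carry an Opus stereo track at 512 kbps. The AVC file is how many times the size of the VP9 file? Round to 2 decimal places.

1 h 38 min = 98 min = 5880 s
Audio: 512 kbps = 0.512 Mbps.
AVC: 21.212 Mbps × 5880 s = 124726.6 Mb = 14.520 GiB.
VP9: 14.312 Mbps × 5880 s = 84154.6 Mb = 9.797 GiB.
Ratio: 14.520 / 9.797 = 1.482.

1.48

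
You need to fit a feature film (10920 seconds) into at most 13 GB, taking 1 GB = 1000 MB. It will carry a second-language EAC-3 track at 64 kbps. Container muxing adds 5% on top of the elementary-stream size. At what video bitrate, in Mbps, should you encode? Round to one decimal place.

9.0 Mbps

Budget: 13 GB = 104000.0 Mb.
Stream payload after overhead: 104000.0 / 1.05 = 99047.6 Mb.
Total bitrate budget: 99047.6 Mb / 10920 s = 9.070 Mbps.
Audio: 64 kbps = 0.064 Mbps.
Video: 9.070 − 0.064 = 9.006 Mbps.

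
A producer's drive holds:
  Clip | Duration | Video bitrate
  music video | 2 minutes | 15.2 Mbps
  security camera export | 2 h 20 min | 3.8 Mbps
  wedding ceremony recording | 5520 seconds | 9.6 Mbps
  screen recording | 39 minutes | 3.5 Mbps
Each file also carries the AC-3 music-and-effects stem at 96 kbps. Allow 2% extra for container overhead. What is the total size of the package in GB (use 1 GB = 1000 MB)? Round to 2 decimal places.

12.30 GB

Audio: 96 kbps = 0.096 Mbps.
music video: 15.296 Mbps × 120 s × 1.02 = 1872.2 Mb
security camera export: 3.896 Mbps × 8400 s × 1.02 = 33380.9 Mb
wedding ceremony recording: 9.696 Mbps × 5520 s × 1.02 = 54592.4 Mb
screen recording: 3.596 Mbps × 2340 s × 1.02 = 8582.9 Mb
Total: 98428.4 Mb = 12303.6 MB.
= 12.30 GB.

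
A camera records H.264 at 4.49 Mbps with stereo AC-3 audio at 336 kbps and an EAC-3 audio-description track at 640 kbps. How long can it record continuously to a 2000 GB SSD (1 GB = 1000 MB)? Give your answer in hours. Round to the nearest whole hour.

Audio total: 336 + 640 = 976 kbps = 0.976 Mbps.
Total bitrate: 4.49 + 0.976 = 5.466 Mbps.
Capacity: 2000 GB = 16,000,000 Mb.
Recording time: 16,000,000 / 5.466 = 2,927,186 s ≈ 813 hours.

813 hours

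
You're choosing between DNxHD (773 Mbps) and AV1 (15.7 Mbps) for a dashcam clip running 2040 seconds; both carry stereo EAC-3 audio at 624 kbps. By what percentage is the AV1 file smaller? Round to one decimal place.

Audio: 624 kbps = 0.624 Mbps.
DNxHD: 773.624 Mbps × 2040 s = 1578193.0 Mb = 197.274 GB.
AV1: 16.324 Mbps × 2040 s = 33301.0 Mb = 4.163 GB.
Reduction: (1 − 4.163/197.274) × 100 = 97.89%.

97.9%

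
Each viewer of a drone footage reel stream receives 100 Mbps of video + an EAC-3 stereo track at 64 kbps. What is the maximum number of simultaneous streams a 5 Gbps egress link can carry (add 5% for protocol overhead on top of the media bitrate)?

47

Audio: 64 kbps = 0.064 Mbps.
Per-viewer media rate: 100.064 Mbps.
On the wire with 5% overhead: 105.067 Mbps.
5 Gbps = 5,000 Mbps; 5,000 / 105.067 = 47.59 → 47 viewers.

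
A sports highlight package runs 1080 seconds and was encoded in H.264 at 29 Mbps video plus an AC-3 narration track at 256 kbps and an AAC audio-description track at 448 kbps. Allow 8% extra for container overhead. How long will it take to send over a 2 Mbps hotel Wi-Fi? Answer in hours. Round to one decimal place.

Audio total: 256 + 448 = 704 kbps = 0.704 Mbps.
Total bitrate: 29.704 Mbps.
File: 29.704 Mbps × 1080 s = 32080.3 Mb.
With 8% container overhead: ×1.08. → 34646.7 Mb.
At 2 Mbps: 34646.7 / 2 = 17323.4 s ≈ 4.81 hours.

4.8 hours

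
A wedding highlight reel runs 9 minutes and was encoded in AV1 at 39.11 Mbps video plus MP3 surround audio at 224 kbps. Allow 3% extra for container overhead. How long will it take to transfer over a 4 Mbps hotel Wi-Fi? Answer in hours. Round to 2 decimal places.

1.52 hours

9 min = 540 s
Audio: 224 kbps = 0.224 Mbps.
Total bitrate: 39.334 Mbps.
File: 39.334 Mbps × 540 s = 21240.4 Mb.
With 3% container overhead: ×1.03. → 21877.6 Mb.
At 4 Mbps: 21877.6 / 4 = 5469.4 s ≈ 1.52 hours.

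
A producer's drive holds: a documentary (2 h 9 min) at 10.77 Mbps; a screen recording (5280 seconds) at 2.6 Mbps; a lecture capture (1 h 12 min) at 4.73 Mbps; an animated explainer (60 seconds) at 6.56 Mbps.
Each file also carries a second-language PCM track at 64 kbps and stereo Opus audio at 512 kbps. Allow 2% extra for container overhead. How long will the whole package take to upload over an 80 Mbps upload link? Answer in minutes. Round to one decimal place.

Audio total: 64 + 512 = 576 kbps = 0.576 Mbps.
documentary: 11.346 Mbps × 7740 s × 1.02 = 89574.4 Mb
screen recording: 3.176 Mbps × 5280 s × 1.02 = 17104.7 Mb
lecture capture: 5.306 Mbps × 4320 s × 1.02 = 23380.4 Mb
animated explainer: 7.136 Mbps × 60 s × 1.02 = 436.7 Mb
Total: 130496.1 Mb = 16312.0 MB.
At 80 Mbps: 130496.1 / 80 = 1631 s ≈ 27.2 minutes.

27.2 minutes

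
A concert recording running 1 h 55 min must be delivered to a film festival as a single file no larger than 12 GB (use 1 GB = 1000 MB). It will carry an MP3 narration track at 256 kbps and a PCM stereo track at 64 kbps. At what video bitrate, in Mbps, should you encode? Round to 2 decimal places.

Budget: 12 GB = 96000.0 Mb.
1 h 55 min = 115 min = 6900 s
Total bitrate budget: 96000.0 Mb / 6900 s = 13.913 Mbps.
Audio total: 256 + 64 = 320 kbps = 0.320 Mbps.
Video: 13.913 − 0.320 = 13.593 Mbps.

13.59 Mbps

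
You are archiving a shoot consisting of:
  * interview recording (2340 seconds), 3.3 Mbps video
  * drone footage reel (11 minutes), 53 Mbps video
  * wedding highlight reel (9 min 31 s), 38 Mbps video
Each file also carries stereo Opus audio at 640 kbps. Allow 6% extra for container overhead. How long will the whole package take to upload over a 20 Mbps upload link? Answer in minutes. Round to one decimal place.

Audio: 640 kbps = 0.640 Mbps.
interview recording: 3.940 Mbps × 2340 s × 1.06 = 9772.8 Mb
drone footage reel: 53.640 Mbps × 660 s × 1.06 = 37526.5 Mb
wedding highlight reel: 38.640 Mbps × 571 s × 1.06 = 23387.2 Mb
Total: 70686.6 Mb = 8835.8 MB.
At 20 Mbps: 70686.6 / 20 = 3534 s ≈ 58.9 minutes.

58.9 minutes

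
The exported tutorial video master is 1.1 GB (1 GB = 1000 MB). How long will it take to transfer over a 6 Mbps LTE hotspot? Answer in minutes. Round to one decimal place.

File: 1.1 GB = 8800.0 Mb.
At 6 Mbps: 8800.0 / 6 = 1466.7 s ≈ 24.4 minutes.

24.4 minutes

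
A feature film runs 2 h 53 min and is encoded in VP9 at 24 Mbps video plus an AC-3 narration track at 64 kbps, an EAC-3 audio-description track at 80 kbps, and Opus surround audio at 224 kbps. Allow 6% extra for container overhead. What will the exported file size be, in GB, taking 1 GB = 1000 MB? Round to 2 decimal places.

33.51 GB

2 h 53 min = 173 min = 10380 s
Audio total: 64 + 80 + 224 = 368 kbps = 0.368 Mbps.
Total bitrate: 24 + 0.368 = 24.368 Mbps.
Stream data: 24.368 Mbps × 10380 s = 252939.8 Mb.
With 6% container overhead: ×1.06.
268,116 Mb ÷ 8 = 33,515 MB → 33.51 GB.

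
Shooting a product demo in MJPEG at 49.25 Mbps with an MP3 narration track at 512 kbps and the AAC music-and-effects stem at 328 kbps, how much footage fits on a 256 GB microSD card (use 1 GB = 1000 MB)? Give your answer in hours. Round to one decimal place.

11.4 hours

Audio total: 512 + 328 = 840 kbps = 0.840 Mbps.
Total bitrate: 49.25 + 0.840 = 50.090 Mbps.
Capacity: 256 GB = 2,048,000 Mb.
Recording time: 2,048,000 / 50.090 = 40,886 s ≈ 11.4 hours.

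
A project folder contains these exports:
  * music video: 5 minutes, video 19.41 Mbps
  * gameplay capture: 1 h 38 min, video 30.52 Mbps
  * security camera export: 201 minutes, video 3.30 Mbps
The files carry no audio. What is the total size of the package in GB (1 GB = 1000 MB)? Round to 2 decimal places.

28.13 GB

music video: 19.410 Mbps × 300 s = 5823.0 Mb
gameplay capture: 30.520 Mbps × 5880 s = 179457.6 Mb
security camera export: 3.300 Mbps × 12060 s = 39798.0 Mb
Total: 225078.6 Mb = 28134.8 MB.
= 28.13 GB.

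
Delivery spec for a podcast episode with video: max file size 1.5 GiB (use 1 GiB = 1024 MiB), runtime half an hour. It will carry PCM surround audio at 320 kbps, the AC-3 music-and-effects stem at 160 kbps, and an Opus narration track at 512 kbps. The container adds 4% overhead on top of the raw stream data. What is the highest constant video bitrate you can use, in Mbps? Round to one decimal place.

5.9 Mbps

Budget: 1.5 GiB = 12884.9 Mb.
Stream payload after overhead: 12884.9 / 1.04 = 12389.3 Mb.
30 min = 1800 s
Total bitrate budget: 12389.3 Mb / 1800 s = 6.883 Mbps.
Audio total: 320 + 160 + 512 = 992 kbps = 0.992 Mbps.
Video: 6.883 − 0.992 = 5.891 Mbps.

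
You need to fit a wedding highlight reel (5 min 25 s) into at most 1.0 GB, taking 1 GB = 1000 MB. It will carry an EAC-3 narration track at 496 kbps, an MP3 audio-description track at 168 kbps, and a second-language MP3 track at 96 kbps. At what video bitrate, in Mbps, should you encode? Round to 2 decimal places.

Budget: 1.0 GB = 8000.0 Mb.
5 min 25 s = 325 s
Total bitrate budget: 8000.0 Mb / 325 s = 24.615 Mbps.
Audio total: 496 + 168 + 96 = 760 kbps = 0.760 Mbps.
Video: 24.615 − 0.760 = 23.855 Mbps.

23.86 Mbps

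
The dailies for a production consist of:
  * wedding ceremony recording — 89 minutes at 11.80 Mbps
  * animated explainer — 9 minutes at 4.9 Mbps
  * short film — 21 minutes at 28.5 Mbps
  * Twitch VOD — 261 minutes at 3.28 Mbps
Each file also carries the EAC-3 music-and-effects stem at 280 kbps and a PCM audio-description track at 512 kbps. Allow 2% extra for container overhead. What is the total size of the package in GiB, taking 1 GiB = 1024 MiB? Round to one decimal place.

Audio total: 280 + 512 = 792 kbps = 0.792 Mbps.
wedding ceremony recording: 12.592 Mbps × 5340 s × 1.02 = 68586.1 Mb
animated explainer: 5.692 Mbps × 540 s × 1.02 = 3135.2 Mb
short film: 29.292 Mbps × 1260 s × 1.02 = 37646.1 Mb
Twitch VOD: 4.072 Mbps × 15660 s × 1.02 = 65042.9 Mb
Total: 174410.2 Mb = 21801.3 MB.
= 20.30 GiB.

20.3 GiB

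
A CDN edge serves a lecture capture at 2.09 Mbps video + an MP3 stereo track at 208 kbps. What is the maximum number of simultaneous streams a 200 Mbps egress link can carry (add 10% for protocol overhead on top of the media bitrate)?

79

Audio: 208 kbps = 0.208 Mbps.
Per-viewer media rate: 2.298 Mbps.
On the wire with 10% overhead: 2.528 Mbps.
200 Mbps = 200.0 Mbps; 200.0 / 2.528 = 79.12 → 79 viewers.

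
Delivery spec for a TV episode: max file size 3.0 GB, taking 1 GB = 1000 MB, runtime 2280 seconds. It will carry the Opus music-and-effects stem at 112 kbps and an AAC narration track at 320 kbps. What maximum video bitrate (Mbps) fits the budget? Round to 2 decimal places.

Budget: 3.0 GB = 24000.0 Mb.
Total bitrate budget: 24000.0 Mb / 2280 s = 10.526 Mbps.
Audio total: 112 + 320 = 432 kbps = 0.432 Mbps.
Video: 10.526 − 0.432 = 10.094 Mbps.

10.09 Mbps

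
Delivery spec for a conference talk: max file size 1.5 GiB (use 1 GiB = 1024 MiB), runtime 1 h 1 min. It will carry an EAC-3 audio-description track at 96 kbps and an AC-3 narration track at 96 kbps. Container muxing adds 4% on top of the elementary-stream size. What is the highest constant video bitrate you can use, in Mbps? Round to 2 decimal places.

3.19 Mbps

Budget: 1.5 GiB = 12884.9 Mb.
Stream payload after overhead: 12884.9 / 1.04 = 12389.3 Mb.
1 h 1 min = 61 min = 3660 s
Total bitrate budget: 12389.3 Mb / 3660 s = 3.385 Mbps.
Audio total: 96 + 96 = 192 kbps = 0.192 Mbps.
Video: 3.385 − 0.192 = 3.193 Mbps.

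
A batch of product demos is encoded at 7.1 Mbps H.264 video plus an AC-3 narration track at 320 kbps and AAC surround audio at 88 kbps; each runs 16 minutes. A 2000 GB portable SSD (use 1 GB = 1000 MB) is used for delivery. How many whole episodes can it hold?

2219

16 min = 960 s
Audio total: 320 + 88 = 408 kbps = 0.408 Mbps.
Total bitrate: 7.508 Mbps.
Per item: 7.508 Mbps × 960 s = 7,208 Mb = 901.0 MB.
Capacity: 2000 GB = 16,000,000 Mb; 2219.85 items → 2219 complete.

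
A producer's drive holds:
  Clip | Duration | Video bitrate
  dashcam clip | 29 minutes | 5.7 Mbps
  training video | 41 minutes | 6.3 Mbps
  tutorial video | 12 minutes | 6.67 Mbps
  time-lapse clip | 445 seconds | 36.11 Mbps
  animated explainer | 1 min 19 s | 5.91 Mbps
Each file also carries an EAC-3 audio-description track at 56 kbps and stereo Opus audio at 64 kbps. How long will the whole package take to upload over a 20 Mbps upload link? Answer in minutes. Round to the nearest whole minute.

40 minutes

Audio total: 56 + 64 = 120 kbps = 0.120 Mbps.
dashcam clip: 5.820 Mbps × 1740 s = 10126.8 Mb
training video: 6.420 Mbps × 2460 s = 15793.2 Mb
tutorial video: 6.790 Mbps × 720 s = 4888.8 Mb
time-lapse clip: 36.230 Mbps × 445 s = 16122.4 Mb
animated explainer: 6.030 Mbps × 79 s = 476.4 Mb
Total: 47407.5 Mb = 5925.9 MB.
At 20 Mbps: 47407.5 / 20 = 2370 s ≈ 39.5 minutes.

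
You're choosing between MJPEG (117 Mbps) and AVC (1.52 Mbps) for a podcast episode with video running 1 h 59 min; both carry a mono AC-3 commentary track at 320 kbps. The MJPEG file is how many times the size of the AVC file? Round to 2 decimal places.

63.76

1 h 59 min = 119 min = 7140 s
Audio: 320 kbps = 0.320 Mbps.
MJPEG: 117.320 Mbps × 7140 s = 837664.8 Mb = 104.708 GB.
AVC: 1.840 Mbps × 7140 s = 13137.6 Mb = 1.642 GB.
Ratio: 104.708 / 1.642 = 63.761.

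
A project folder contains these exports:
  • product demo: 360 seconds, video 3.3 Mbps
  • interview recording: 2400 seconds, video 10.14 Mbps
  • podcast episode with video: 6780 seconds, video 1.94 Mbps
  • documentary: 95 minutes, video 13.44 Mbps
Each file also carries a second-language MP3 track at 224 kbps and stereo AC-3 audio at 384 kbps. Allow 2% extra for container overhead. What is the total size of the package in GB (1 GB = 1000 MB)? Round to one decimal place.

Audio total: 224 + 384 = 608 kbps = 0.608 Mbps.
product demo: 3.908 Mbps × 360 s × 1.02 = 1435.0 Mb
interview recording: 10.748 Mbps × 2400 s × 1.02 = 26311.1 Mb
podcast episode with video: 2.548 Mbps × 6780 s × 1.02 = 17620.9 Mb
documentary: 14.048 Mbps × 5700 s × 1.02 = 81675.1 Mb
Total: 127042.1 Mb = 15880.3 MB.
= 15.88 GB.

15.9 GB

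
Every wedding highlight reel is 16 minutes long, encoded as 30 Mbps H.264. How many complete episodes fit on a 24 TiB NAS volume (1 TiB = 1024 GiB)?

7330

16 min = 960 s
Per item: 30.000 Mbps × 960 s = 28,800 Mb = 3,600 MB.
Capacity: 24 TiB = 211,106,233 Mb; 7330.08 items → 7330 complete.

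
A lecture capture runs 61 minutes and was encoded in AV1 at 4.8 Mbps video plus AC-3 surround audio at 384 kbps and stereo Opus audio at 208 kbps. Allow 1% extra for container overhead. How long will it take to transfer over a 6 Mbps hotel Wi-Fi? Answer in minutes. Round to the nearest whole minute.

55 minutes

61 min = 3660 s
Audio total: 384 + 208 = 592 kbps = 0.592 Mbps.
Total bitrate: 5.392 Mbps.
File: 5.392 Mbps × 3660 s = 19734.7 Mb.
With 1% container overhead: ×1.01. → 19932.1 Mb.
At 6 Mbps: 19932.1 / 6 = 3322.0 s ≈ 55.4 minutes.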